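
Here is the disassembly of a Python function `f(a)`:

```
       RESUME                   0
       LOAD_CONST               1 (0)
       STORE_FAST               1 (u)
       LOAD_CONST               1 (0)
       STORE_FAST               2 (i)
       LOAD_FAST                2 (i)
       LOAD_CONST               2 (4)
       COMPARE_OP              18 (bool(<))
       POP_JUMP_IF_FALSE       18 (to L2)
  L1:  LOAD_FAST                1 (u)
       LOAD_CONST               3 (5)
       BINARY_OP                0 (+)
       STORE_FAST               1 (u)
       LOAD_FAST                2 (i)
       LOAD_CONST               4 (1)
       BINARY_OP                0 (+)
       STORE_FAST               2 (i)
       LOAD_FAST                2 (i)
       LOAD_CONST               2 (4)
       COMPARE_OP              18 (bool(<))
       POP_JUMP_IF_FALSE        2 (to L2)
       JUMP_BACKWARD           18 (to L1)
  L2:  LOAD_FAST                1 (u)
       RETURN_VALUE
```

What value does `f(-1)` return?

20

LOAD_CONST → push 0. Stack: [0]
STORE_FAST u → u=0. Stack: []
LOAD_CONST → push 0. Stack: [0]
STORE_FAST i → i=0. Stack: []
LOAD_FAST i → push 0. Stack: [0]
LOAD_CONST → push 4. Stack: [0, 4]
COMPARE_OP bool(<) → 0 vs 4 = True. Stack: [True]
POP_JUMP_IF_FALSE → pop True; no jump. Stack: []
LOAD_FAST u → push 0. Stack: [0]
LOAD_CONST → push 5. Stack: [0, 5]
BINARY_OP + → 0 + 5 = 5. Stack: [5]
STORE_FAST u → u=5. Stack: []
LOAD_FAST i → push 0. Stack: [0]
LOAD_CONST → push 1. Stack: [0, 1]
BINARY_OP + → 0 + 1 = 1. Stack: [1]
STORE_FAST i → i=1. Stack: []
LOAD_FAST i → push 1. Stack: [1]
LOAD_CONST → push 4. Stack: [1, 4]
COMPARE_OP bool(<) → 1 vs 4 = True. Stack: [True]
POP_JUMP_IF_FALSE → pop True; no jump. Stack: []
LOAD_FAST u → push 5. Stack: [5]
LOAD_CONST → push 5. Stack: [5, 5]
BINARY_OP + → 5 + 5 = 10. Stack: [10]
STORE_FAST u → u=10. Stack: []
LOAD_FAST i → push 1. Stack: [1]
LOAD_CONST → push 1. Stack: [1, 1]
BINARY_OP + → 1 + 1 = 2. Stack: [2]
STORE_FAST i → i=2. Stack: []
LOAD_FAST i → push 2. Stack: [2]
LOAD_CONST → push 4. Stack: [2, 4]
COMPARE_OP bool(<) → 2 vs 4 = True. Stack: [True]
POP_JUMP_IF_FALSE → pop True; no jump. Stack: []
LOAD_FAST u → push 10. Stack: [10]
LOAD_CONST → push 5. Stack: [10, 5]
BINARY_OP + → 10 + 5 = 15. Stack: [15]
STORE_FAST u → u=15. Stack: []
LOAD_FAST i → push 2. Stack: [2]
LOAD_CONST → push 1. Stack: [2, 1]
BINARY_OP + → 2 + 1 = 3. Stack: [3]
STORE_FAST i → i=3. Stack: []
LOAD_FAST i → push 3. Stack: [3]
LOAD_CONST → push 4. Stack: [3, 4]
COMPARE_OP bool(<) → 3 vs 4 = True. Stack: [True]
POP_JUMP_IF_FALSE → pop True; no jump. Stack: []
LOAD_FAST u → push 15. Stack: [15]
LOAD_CONST → push 5. Stack: [15, 5]
BINARY_OP + → 15 + 5 = 20. Stack: [20]
STORE_FAST u → u=20. Stack: []
LOAD_FAST i → push 3. Stack: [3]
LOAD_CONST → push 1. Stack: [3, 1]
BINARY_OP + → 3 + 1 = 4. Stack: [4]
STORE_FAST i → i=4. Stack: []
LOAD_FAST i → push 4. Stack: [4]
LOAD_CONST → push 4. Stack: [4, 4]
COMPARE_OP bool(<) → 4 vs 4 = False. Stack: [False]
POP_JUMP_IF_FALSE → pop False; jump. Stack: []
LOAD_FAST u → push 20. Stack: [20]
RETURN_VALUE → return 20.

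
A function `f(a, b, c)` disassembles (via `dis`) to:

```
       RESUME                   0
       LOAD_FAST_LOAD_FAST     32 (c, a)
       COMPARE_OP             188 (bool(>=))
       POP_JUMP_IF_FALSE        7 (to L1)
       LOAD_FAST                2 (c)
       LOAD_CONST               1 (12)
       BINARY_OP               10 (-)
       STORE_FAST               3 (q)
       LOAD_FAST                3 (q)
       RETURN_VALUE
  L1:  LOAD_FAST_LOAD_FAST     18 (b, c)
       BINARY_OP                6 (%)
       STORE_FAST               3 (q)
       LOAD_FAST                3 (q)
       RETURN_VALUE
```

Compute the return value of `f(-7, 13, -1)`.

-13

LOAD_FAST_LOAD_FAST c,a → push -1,-7. Stack: [-1, -7]
COMPARE_OP bool(>=) → -1 vs -7 = True. Stack: [True]
POP_JUMP_IF_FALSE → pop True; no jump. Stack: []
LOAD_FAST c → push -1. Stack: [-1]
LOAD_CONST → push 12. Stack: [-1, 12]
BINARY_OP - → -1 - 12 = -13. Stack: [-13]
STORE_FAST q → q=-13. Stack: []
LOAD_FAST q → push -13. Stack: [-13]
RETURN_VALUE → return -13.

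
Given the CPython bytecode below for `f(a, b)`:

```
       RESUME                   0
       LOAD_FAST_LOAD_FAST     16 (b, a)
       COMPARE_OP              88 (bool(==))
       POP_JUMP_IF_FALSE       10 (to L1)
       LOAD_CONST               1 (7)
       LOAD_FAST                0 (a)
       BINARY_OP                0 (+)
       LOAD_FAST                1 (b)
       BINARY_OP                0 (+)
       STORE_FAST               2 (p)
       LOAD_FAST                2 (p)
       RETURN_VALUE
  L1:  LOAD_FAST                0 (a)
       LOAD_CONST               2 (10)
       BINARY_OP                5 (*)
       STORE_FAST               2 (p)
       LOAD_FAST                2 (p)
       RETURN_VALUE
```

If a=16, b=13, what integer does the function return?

160

LOAD_FAST_LOAD_FAST b,a → push 13,16. Stack: [13, 16]
COMPARE_OP bool(==) → 13 vs 16 = False. Stack: [False]
POP_JUMP_IF_FALSE → pop False; jump. Stack: []
LOAD_FAST a → push 16. Stack: [16]
LOAD_CONST → push 10. Stack: [16, 10]
BINARY_OP * → 16 * 10 = 160. Stack: [160]
STORE_FAST p → p=160. Stack: []
LOAD_FAST p → push 160. Stack: [160]
RETURN_VALUE → return 160.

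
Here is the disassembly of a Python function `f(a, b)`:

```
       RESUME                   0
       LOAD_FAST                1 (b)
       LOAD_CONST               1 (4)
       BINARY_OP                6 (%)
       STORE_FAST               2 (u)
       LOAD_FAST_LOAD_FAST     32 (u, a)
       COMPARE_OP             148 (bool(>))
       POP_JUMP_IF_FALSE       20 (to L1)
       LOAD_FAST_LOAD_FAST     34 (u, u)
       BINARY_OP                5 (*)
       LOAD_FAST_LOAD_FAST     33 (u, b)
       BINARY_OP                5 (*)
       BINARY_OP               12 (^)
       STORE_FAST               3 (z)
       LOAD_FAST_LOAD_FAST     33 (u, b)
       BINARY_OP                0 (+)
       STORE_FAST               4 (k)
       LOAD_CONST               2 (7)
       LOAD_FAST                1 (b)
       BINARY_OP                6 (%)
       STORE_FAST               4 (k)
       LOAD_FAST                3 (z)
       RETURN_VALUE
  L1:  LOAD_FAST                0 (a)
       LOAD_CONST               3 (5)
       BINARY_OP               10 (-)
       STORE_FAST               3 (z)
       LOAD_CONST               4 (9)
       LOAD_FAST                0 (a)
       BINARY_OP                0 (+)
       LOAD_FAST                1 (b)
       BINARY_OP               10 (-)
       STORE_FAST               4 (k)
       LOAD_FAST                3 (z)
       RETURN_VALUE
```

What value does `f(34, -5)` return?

LOAD_FAST b → push -5. Stack: [-5]
LOAD_CONST → push 4. Stack: [-5, 4]
BINARY_OP % → -5 % 4 = 3. Stack: [3]
STORE_FAST u → u=3. Stack: []
LOAD_FAST_LOAD_FAST u,a → push 3,34. Stack: [3, 34]
COMPARE_OP bool(>) → 3 vs 34 = False. Stack: [False]
POP_JUMP_IF_FALSE → pop False; jump. Stack: []
LOAD_FAST a → push 34. Stack: [34]
LOAD_CONST → push 5. Stack: [34, 5]
BINARY_OP - → 34 - 5 = 29. Stack: [29]
STORE_FAST z → z=29. Stack: []
LOAD_CONST → push 9. Stack: [9]
LOAD_FAST a → push 34. Stack: [9, 34]
BINARY_OP + → 9 + 34 = 43. Stack: [43]
LOAD_FAST b → push -5. Stack: [43, -5]
BINARY_OP - → 43 - -5 = 48. Stack: [48]
STORE_FAST k → k=48. Stack: []
LOAD_FAST z → push 29. Stack: [29]
RETURN_VALUE → return 29.

29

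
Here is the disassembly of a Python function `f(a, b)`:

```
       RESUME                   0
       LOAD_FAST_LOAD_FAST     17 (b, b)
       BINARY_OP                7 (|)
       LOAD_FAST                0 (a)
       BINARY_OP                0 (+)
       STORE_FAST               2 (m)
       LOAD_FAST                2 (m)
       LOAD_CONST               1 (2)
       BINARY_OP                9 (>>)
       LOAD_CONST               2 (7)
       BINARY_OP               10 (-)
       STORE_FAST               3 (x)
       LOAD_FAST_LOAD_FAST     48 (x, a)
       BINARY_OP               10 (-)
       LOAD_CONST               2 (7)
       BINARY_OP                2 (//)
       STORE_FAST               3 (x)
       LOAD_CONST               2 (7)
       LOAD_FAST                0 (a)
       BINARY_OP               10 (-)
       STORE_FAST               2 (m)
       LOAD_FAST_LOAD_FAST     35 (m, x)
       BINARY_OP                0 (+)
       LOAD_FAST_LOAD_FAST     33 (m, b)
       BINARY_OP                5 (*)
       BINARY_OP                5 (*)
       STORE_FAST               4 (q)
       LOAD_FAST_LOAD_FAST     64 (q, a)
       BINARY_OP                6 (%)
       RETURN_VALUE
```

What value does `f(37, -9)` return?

LOAD_FAST_LOAD_FAST b,b → push -9,-9. Stack: [-9, -9]
BINARY_OP | → -9 | -9 = -9. Stack: [-9]
LOAD_FAST a → push 37. Stack: [-9, 37]
BINARY_OP + → -9 + 37 = 28. Stack: [28]
STORE_FAST m → m=28. Stack: []
LOAD_FAST m → push 28. Stack: [28]
LOAD_CONST → push 2. Stack: [28, 2]
BINARY_OP >> → 28 >> 2 = 7. Stack: [7]
LOAD_CONST → push 7. Stack: [7, 7]
BINARY_OP - → 7 - 7 = 0. Stack: [0]
STORE_FAST x → x=0. Stack: []
LOAD_FAST_LOAD_FAST x,a → push 0,37. Stack: [0, 37]
BINARY_OP - → 0 - 37 = -37. Stack: [-37]
LOAD_CONST → push 7. Stack: [-37, 7]
BINARY_OP // → -37 // 7 = -6. Stack: [-6]
STORE_FAST x → x=-6. Stack: []
LOAD_CONST → push 7. Stack: [7]
LOAD_FAST a → push 37. Stack: [7, 37]
BINARY_OP - → 7 - 37 = -30. Stack: [-30]
STORE_FAST m → m=-30. Stack: []
LOAD_FAST_LOAD_FAST m,x → push -30,-6. Stack: [-30, -6]
BINARY_OP + → -30 + -6 = -36. Stack: [-36]
LOAD_FAST_LOAD_FAST m,b → push -30,-9. Stack: [-36, -30, -9]
BINARY_OP * → -30 * -9 = 270. Stack: [-36, 270]
BINARY_OP * → -36 * 270 = -9720. Stack: [-9720]
STORE_FAST q → q=-9720. Stack: []
LOAD_FAST_LOAD_FAST q,a → push -9720,37. Stack: [-9720, 37]
BINARY_OP % → -9720 % 37 = 11. Stack: [11]
RETURN_VALUE → return 11.

11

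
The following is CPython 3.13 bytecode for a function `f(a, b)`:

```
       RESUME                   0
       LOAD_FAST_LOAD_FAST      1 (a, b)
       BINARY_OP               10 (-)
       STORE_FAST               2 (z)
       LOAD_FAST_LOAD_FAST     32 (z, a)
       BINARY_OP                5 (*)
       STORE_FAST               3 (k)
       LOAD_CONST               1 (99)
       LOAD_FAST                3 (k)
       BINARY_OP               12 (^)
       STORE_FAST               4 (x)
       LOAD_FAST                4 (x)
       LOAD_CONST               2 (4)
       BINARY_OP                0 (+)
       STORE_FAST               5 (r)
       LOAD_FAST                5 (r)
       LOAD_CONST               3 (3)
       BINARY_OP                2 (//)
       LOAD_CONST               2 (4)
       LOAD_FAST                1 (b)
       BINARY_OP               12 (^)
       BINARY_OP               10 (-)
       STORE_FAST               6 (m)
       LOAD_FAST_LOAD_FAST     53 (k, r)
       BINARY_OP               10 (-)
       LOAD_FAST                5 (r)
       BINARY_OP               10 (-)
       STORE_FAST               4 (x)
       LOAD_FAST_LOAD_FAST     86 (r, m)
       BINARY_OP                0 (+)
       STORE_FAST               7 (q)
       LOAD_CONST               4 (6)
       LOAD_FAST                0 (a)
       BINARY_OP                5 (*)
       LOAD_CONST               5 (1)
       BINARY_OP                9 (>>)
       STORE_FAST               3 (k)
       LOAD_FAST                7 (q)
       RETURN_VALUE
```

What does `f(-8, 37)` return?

328

LOAD_FAST_LOAD_FAST a,b → push -8,37. Stack: [-8, 37]
BINARY_OP - → -8 - 37 = -45. Stack: [-45]
STORE_FAST z → z=-45. Stack: []
LOAD_FAST_LOAD_FAST z,a → push -45,-8. Stack: [-45, -8]
BINARY_OP * → -45 * -8 = 360. Stack: [360]
STORE_FAST k → k=360. Stack: []
LOAD_CONST → push 99. Stack: [99]
LOAD_FAST k → push 360. Stack: [99, 360]
BINARY_OP ^ → 99 ^ 360 = 267. Stack: [267]
STORE_FAST x → x=267. Stack: []
LOAD_FAST x → push 267. Stack: [267]
LOAD_CONST → push 4. Stack: [267, 4]
BINARY_OP + → 267 + 4 = 271. Stack: [271]
STORE_FAST r → r=271. Stack: []
LOAD_FAST r → push 271. Stack: [271]
LOAD_CONST → push 3. Stack: [271, 3]
BINARY_OP // → 271 // 3 = 90. Stack: [90]
LOAD_CONST → push 4. Stack: [90, 4]
LOAD_FAST b → push 37. Stack: [90, 4, 37]
BINARY_OP ^ → 4 ^ 37 = 33. Stack: [90, 33]
BINARY_OP - → 90 - 33 = 57. Stack: [57]
STORE_FAST m → m=57. Stack: []
LOAD_FAST_LOAD_FAST k,r → push 360,271. Stack: [360, 271]
BINARY_OP - → 360 - 271 = 89. Stack: [89]
LOAD_FAST r → push 271. Stack: [89, 271]
BINARY_OP - → 89 - 271 = -182. Stack: [-182]
STORE_FAST x → x=-182. Stack: []
LOAD_FAST_LOAD_FAST r,m → push 271,57. Stack: [271, 57]
BINARY_OP + → 271 + 57 = 328. Stack: [328]
STORE_FAST q → q=328. Stack: []
LOAD_CONST → push 6. Stack: [6]
LOAD_FAST a → push -8. Stack: [6, -8]
BINARY_OP * → 6 * -8 = -48. Stack: [-48]
LOAD_CONST → push 1. Stack: [-48, 1]
BINARY_OP >> → -48 >> 1 = -24. Stack: [-24]
STORE_FAST k → k=-24. Stack: []
LOAD_FAST q → push 328. Stack: [328]
RETURN_VALUE → return 328.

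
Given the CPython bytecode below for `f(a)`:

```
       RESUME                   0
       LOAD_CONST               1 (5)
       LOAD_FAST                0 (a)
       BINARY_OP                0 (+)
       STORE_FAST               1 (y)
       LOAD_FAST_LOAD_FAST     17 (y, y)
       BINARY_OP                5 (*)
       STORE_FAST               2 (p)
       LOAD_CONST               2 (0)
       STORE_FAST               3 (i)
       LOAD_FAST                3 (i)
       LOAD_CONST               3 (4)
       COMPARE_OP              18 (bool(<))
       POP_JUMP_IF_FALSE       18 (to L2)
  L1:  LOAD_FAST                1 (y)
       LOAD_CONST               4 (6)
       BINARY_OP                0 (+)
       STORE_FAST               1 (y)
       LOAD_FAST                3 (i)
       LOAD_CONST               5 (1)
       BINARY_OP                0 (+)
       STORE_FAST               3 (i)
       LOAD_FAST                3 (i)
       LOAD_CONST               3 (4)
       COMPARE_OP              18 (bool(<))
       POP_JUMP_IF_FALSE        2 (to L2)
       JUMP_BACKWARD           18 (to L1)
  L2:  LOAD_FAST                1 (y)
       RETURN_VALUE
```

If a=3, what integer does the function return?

LOAD_CONST → push 5. Stack: [5]
LOAD_FAST a → push 3. Stack: [5, 3]
BINARY_OP + → 5 + 3 = 8. Stack: [8]
STORE_FAST y → y=8. Stack: []
LOAD_FAST_LOAD_FAST y,y → push 8,8. Stack: [8, 8]
BINARY_OP * → 8 * 8 = 64. Stack: [64]
STORE_FAST p → p=64. Stack: []
LOAD_CONST → push 0. Stack: [0]
STORE_FAST i → i=0. Stack: []
LOAD_FAST i → push 0. Stack: [0]
LOAD_CONST → push 4. Stack: [0, 4]
COMPARE_OP bool(<) → 0 vs 4 = True. Stack: [True]
POP_JUMP_IF_FALSE → pop True; no jump. Stack: []
LOAD_FAST y → push 8. Stack: [8]
LOAD_CONST → push 6. Stack: [8, 6]
BINARY_OP + → 8 + 6 = 14. Stack: [14]
STORE_FAST y → y=14. Stack: []
LOAD_FAST i → push 0. Stack: [0]
LOAD_CONST → push 1. Stack: [0, 1]
BINARY_OP + → 0 + 1 = 1. Stack: [1]
STORE_FAST i → i=1. Stack: []
LOAD_FAST i → push 1. Stack: [1]
LOAD_CONST → push 4. Stack: [1, 4]
COMPARE_OP bool(<) → 1 vs 4 = True. Stack: [True]
POP_JUMP_IF_FALSE → pop True; no jump. Stack: []
LOAD_FAST y → push 14. Stack: [14]
LOAD_CONST → push 6. Stack: [14, 6]
BINARY_OP + → 14 + 6 = 20. Stack: [20]
STORE_FAST y → y=20. Stack: []
LOAD_FAST i → push 1. Stack: [1]
LOAD_CONST → push 1. Stack: [1, 1]
BINARY_OP + → 1 + 1 = 2. Stack: [2]
STORE_FAST i → i=2. Stack: []
LOAD_FAST i → push 2. Stack: [2]
LOAD_CONST → push 4. Stack: [2, 4]
COMPARE_OP bool(<) → 2 vs 4 = True. Stack: [True]
POP_JUMP_IF_FALSE → pop True; no jump. Stack: []
LOAD_FAST y → push 20. Stack: [20]
LOAD_CONST → push 6. Stack: [20, 6]
BINARY_OP + → 20 + 6 = 26. Stack: [26]
STORE_FAST y → y=26. Stack: []
LOAD_FAST i → push 2. Stack: [2]
LOAD_CONST → push 1. Stack: [2, 1]
BINARY_OP + → 2 + 1 = 3. Stack: [3]
STORE_FAST i → i=3. Stack: []
LOAD_FAST i → push 3. Stack: [3]
LOAD_CONST → push 4. Stack: [3, 4]
COMPARE_OP bool(<) → 3 vs 4 = True. Stack: [True]
POP_JUMP_IF_FALSE → pop True; no jump. Stack: []
LOAD_FAST y → push 26. Stack: [26]
LOAD_CONST → push 6. Stack: [26, 6]
BINARY_OP + → 26 + 6 = 32. Stack: [32]
STORE_FAST y → y=32. Stack: []
LOAD_FAST i → push 3. Stack: [3]
LOAD_CONST → push 1. Stack: [3, 1]
BINARY_OP + → 3 + 1 = 4. Stack: [4]
STORE_FAST i → i=4. Stack: []
LOAD_FAST i → push 4. Stack: [4]
LOAD_CONST → push 4. Stack: [4, 4]
COMPARE_OP bool(<) → 4 vs 4 = False. Stack: [False]
POP_JUMP_IF_FALSE → pop False; jump. Stack: []
LOAD_FAST y → push 32. Stack: [32]
RETURN_VALUE → return 32.

32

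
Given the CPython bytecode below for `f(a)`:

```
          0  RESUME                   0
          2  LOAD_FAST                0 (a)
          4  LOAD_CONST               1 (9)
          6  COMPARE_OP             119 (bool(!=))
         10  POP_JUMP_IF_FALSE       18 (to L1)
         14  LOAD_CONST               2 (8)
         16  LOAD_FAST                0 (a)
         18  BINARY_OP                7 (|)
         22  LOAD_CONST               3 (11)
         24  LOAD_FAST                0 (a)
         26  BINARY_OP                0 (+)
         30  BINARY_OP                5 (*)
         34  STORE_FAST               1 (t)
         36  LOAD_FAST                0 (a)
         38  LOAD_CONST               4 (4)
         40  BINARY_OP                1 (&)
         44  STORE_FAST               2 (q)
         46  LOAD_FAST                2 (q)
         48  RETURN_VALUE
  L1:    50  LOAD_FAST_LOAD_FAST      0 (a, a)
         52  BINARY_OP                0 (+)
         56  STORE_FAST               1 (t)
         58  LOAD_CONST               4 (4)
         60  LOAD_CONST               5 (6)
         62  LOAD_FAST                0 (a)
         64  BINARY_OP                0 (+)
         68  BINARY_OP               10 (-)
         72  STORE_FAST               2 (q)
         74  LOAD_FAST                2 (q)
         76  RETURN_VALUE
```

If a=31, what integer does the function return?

4

LOAD_FAST a → push 31. Stack: [31]
LOAD_CONST → push 9. Stack: [31, 9]
COMPARE_OP bool(!=) → 31 vs 9 = True. Stack: [True]
POP_JUMP_IF_FALSE → pop True; no jump. Stack: []
LOAD_CONST → push 8. Stack: [8]
LOAD_FAST a → push 31. Stack: [8, 31]
BINARY_OP | → 8 | 31 = 31. Stack: [31]
LOAD_CONST → push 11. Stack: [31, 11]
LOAD_FAST a → push 31. Stack: [31, 11, 31]
BINARY_OP + → 11 + 31 = 42. Stack: [31, 42]
BINARY_OP * → 31 * 42 = 1302. Stack: [1302]
STORE_FAST t → t=1302. Stack: []
LOAD_FAST a → push 31. Stack: [31]
LOAD_CONST → push 4. Stack: [31, 4]
BINARY_OP & → 31 & 4 = 4. Stack: [4]
STORE_FAST q → q=4. Stack: []
LOAD_FAST q → push 4. Stack: [4]
RETURN_VALUE → return 4.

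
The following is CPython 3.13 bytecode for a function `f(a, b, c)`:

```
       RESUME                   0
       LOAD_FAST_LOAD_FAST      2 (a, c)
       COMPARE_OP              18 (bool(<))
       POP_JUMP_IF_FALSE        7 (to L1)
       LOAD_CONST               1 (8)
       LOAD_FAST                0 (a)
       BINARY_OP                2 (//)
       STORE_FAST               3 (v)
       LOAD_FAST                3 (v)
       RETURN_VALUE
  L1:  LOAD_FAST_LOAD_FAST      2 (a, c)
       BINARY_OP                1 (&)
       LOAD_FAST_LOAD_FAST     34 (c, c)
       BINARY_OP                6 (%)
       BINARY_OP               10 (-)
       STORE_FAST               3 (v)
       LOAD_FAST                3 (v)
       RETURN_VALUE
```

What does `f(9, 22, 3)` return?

LOAD_FAST_LOAD_FAST a,c → push 9,3. Stack: [9, 3]
COMPARE_OP bool(<) → 9 vs 3 = False. Stack: [False]
POP_JUMP_IF_FALSE → pop False; jump. Stack: []
LOAD_FAST_LOAD_FAST a,c → push 9,3. Stack: [9, 3]
BINARY_OP & → 9 & 3 = 1. Stack: [1]
LOAD_FAST_LOAD_FAST c,c → push 3,3. Stack: [1, 3, 3]
BINARY_OP % → 3 % 3 = 0. Stack: [1, 0]
BINARY_OP - → 1 - 0 = 1. Stack: [1]
STORE_FAST v → v=1. Stack: []
LOAD_FAST v → push 1. Stack: [1]
RETURN_VALUE → return 1.

1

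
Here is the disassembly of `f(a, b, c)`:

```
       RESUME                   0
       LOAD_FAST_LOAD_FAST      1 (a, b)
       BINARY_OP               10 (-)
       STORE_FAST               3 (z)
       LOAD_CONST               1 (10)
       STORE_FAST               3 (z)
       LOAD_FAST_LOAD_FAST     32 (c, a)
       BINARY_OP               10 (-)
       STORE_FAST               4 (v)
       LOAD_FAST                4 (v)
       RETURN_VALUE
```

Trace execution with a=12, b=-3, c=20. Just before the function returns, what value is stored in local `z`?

LOAD_FAST_LOAD_FAST a,b → push 12,-3. Stack: [12, -3]
BINARY_OP - → 12 - -3 = 15. Stack: [15]
STORE_FAST z → z=15. Stack: []
LOAD_CONST → push 10. Stack: [10]
STORE_FAST z → z=10. Stack: []
LOAD_FAST_LOAD_FAST c,a → push 20,12. Stack: [20, 12]
BINARY_OP - → 20 - 12 = 8. Stack: [8]
STORE_FAST v → v=8. Stack: []
LOAD_FAST v → push 8. Stack: [8]
RETURN_VALUE → return 8.

10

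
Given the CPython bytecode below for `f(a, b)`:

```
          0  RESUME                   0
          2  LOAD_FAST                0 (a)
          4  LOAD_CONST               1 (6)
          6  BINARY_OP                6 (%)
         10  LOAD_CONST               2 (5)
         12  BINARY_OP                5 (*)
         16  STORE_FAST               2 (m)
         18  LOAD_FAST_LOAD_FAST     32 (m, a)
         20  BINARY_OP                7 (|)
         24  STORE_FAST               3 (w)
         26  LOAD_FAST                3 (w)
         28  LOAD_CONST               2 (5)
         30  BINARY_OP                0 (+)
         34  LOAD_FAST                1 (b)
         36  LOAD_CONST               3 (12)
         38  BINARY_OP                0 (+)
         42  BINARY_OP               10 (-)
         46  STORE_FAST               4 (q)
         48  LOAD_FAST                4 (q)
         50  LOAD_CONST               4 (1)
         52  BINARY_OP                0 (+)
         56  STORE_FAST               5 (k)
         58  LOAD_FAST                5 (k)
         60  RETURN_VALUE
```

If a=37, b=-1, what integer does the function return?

LOAD_FAST a → push 37. Stack: [37]
LOAD_CONST → push 6. Stack: [37, 6]
BINARY_OP % → 37 % 6 = 1. Stack: [1]
LOAD_CONST → push 5. Stack: [1, 5]
BINARY_OP * → 1 * 5 = 5. Stack: [5]
STORE_FAST m → m=5. Stack: []
LOAD_FAST_LOAD_FAST m,a → push 5,37. Stack: [5, 37]
BINARY_OP | → 5 | 37 = 37. Stack: [37]
STORE_FAST w → w=37. Stack: []
LOAD_FAST w → push 37. Stack: [37]
LOAD_CONST → push 5. Stack: [37, 5]
BINARY_OP + → 37 + 5 = 42. Stack: [42]
LOAD_FAST b → push -1. Stack: [42, -1]
LOAD_CONST → push 12. Stack: [42, -1, 12]
BINARY_OP + → -1 + 12 = 11. Stack: [42, 11]
BINARY_OP - → 42 - 11 = 31. Stack: [31]
STORE_FAST q → q=31. Stack: []
LOAD_FAST q → push 31. Stack: [31]
LOAD_CONST → push 1. Stack: [31, 1]
BINARY_OP + → 31 + 1 = 32. Stack: [32]
STORE_FAST k → k=32. Stack: []
LOAD_FAST k → push 32. Stack: [32]
RETURN_VALUE → return 32.

32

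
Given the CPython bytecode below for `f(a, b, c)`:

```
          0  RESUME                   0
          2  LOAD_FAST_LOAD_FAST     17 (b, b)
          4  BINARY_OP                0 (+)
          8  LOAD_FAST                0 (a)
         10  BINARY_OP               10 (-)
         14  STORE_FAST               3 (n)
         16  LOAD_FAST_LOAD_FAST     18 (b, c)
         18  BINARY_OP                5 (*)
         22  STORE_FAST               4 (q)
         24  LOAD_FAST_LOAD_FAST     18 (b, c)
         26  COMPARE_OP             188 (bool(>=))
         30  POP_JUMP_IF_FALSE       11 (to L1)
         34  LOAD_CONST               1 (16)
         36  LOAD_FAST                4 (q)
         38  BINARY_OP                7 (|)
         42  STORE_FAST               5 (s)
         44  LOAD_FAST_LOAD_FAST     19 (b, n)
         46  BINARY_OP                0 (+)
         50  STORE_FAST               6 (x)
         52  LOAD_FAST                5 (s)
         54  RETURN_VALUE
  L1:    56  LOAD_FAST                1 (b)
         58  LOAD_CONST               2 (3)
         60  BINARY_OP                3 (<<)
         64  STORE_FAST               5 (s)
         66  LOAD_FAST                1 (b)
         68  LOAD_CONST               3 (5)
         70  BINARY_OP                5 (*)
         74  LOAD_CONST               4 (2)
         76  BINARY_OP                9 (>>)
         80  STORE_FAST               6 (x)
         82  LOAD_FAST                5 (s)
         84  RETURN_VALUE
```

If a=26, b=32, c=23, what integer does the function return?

LOAD_FAST_LOAD_FAST b,b → push 32,32. Stack: [32, 32]
BINARY_OP + → 32 + 32 = 64. Stack: [64]
LOAD_FAST a → push 26. Stack: [64, 26]
BINARY_OP - → 64 - 26 = 38. Stack: [38]
STORE_FAST n → n=38. Stack: []
LOAD_FAST_LOAD_FAST b,c → push 32,23. Stack: [32, 23]
BINARY_OP * → 32 * 23 = 736. Stack: [736]
STORE_FAST q → q=736. Stack: []
LOAD_FAST_LOAD_FAST b,c → push 32,23. Stack: [32, 23]
COMPARE_OP bool(>=) → 32 vs 23 = True. Stack: [True]
POP_JUMP_IF_FALSE → pop True; no jump. Stack: []
LOAD_CONST → push 16. Stack: [16]
LOAD_FAST q → push 736. Stack: [16, 736]
BINARY_OP | → 16 | 736 = 752. Stack: [752]
STORE_FAST s → s=752. Stack: []
LOAD_FAST_LOAD_FAST b,n → push 32,38. Stack: [32, 38]
BINARY_OP + → 32 + 38 = 70. Stack: [70]
STORE_FAST x → x=70. Stack: []
LOAD_FAST s → push 752. Stack: [752]
RETURN_VALUE → return 752.

752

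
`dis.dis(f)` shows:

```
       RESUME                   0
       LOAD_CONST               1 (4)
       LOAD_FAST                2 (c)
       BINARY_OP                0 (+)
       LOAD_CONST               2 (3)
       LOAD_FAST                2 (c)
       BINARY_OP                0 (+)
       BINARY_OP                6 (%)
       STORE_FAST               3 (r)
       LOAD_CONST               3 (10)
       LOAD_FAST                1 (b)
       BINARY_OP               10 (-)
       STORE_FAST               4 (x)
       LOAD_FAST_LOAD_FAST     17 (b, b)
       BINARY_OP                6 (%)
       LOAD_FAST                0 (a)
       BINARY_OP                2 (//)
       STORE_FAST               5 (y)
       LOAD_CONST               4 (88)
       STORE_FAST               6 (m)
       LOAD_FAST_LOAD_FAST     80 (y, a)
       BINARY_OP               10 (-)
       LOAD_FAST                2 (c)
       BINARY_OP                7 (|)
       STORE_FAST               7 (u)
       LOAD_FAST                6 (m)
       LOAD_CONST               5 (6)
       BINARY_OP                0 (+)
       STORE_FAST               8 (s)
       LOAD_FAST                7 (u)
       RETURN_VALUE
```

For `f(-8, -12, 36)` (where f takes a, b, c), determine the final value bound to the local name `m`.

88

LOAD_CONST → push 4. Stack: [4]
LOAD_FAST c → push 36. Stack: [4, 36]
BINARY_OP + → 4 + 36 = 40. Stack: [40]
LOAD_CONST → push 3. Stack: [40, 3]
LOAD_FAST c → push 36. Stack: [40, 3, 36]
BINARY_OP + → 3 + 36 = 39. Stack: [40, 39]
BINARY_OP % → 40 % 39 = 1. Stack: [1]
STORE_FAST r → r=1. Stack: []
LOAD_CONST → push 10. Stack: [10]
LOAD_FAST b → push -12. Stack: [10, -12]
BINARY_OP - → 10 - -12 = 22. Stack: [22]
STORE_FAST x → x=22. Stack: []
LOAD_FAST_LOAD_FAST b,b → push -12,-12. Stack: [-12, -12]
BINARY_OP % → -12 % -12 = 0. Stack: [0]
LOAD_FAST a → push -8. Stack: [0, -8]
BINARY_OP // → 0 // -8 = 0. Stack: [0]
STORE_FAST y → y=0. Stack: []
LOAD_CONST → push 88. Stack: [88]
STORE_FAST m → m=88. Stack: []
LOAD_FAST_LOAD_FAST y,a → push 0,-8. Stack: [0, -8]
BINARY_OP - → 0 - -8 = 8. Stack: [8]
LOAD_FAST c → push 36. Stack: [8, 36]
BINARY_OP | → 8 | 36 = 44. Stack: [44]
STORE_FAST u → u=44. Stack: []
LOAD_FAST m → push 88. Stack: [88]
LOAD_CONST → push 6. Stack: [88, 6]
BINARY_OP + → 88 + 6 = 94. Stack: [94]
STORE_FAST s → s=94. Stack: []
LOAD_FAST u → push 44. Stack: [44]
RETURN_VALUE → return 44.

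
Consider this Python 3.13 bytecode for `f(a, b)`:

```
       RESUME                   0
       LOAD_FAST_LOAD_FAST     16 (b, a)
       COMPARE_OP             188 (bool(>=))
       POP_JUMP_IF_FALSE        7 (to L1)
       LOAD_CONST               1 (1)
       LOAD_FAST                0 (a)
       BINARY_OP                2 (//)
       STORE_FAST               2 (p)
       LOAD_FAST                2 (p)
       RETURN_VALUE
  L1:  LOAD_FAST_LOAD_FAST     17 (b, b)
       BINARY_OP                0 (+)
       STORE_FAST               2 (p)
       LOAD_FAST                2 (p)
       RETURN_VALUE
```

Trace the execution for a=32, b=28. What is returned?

LOAD_FAST_LOAD_FAST b,a → push 28,32. Stack: [28, 32]
COMPARE_OP bool(>=) → 28 vs 32 = False. Stack: [False]
POP_JUMP_IF_FALSE → pop False; jump. Stack: []
LOAD_FAST_LOAD_FAST b,b → push 28,28. Stack: [28, 28]
BINARY_OP + → 28 + 28 = 56. Stack: [56]
STORE_FAST p → p=56. Stack: []
LOAD_FAST p → push 56. Stack: [56]
RETURN_VALUE → return 56.

56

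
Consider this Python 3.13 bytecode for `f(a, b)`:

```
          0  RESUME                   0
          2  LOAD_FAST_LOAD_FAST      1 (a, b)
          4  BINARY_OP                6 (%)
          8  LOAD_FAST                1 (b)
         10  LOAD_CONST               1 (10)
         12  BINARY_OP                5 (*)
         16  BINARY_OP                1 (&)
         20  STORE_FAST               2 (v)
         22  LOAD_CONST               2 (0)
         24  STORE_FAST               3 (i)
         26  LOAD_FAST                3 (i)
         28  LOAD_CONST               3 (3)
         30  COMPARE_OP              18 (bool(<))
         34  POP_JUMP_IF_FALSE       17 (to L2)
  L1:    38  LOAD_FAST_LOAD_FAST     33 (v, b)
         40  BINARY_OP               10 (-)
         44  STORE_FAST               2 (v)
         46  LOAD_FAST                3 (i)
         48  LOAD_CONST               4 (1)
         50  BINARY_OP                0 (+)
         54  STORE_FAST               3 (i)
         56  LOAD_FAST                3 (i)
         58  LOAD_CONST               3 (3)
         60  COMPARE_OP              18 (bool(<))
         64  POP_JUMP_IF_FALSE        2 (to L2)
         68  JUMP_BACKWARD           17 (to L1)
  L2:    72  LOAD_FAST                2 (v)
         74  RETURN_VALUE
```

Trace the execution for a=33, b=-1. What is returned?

3

LOAD_FAST_LOAD_FAST a,b → push 33,-1. Stack: [33, -1]
BINARY_OP % → 33 % -1 = 0. Stack: [0]
LOAD_FAST b → push -1. Stack: [0, -1]
LOAD_CONST → push 10. Stack: [0, -1, 10]
BINARY_OP * → -1 * 10 = -10. Stack: [0, -10]
BINARY_OP & → 0 & -10 = 0. Stack: [0]
STORE_FAST v → v=0. Stack: []
LOAD_CONST → push 0. Stack: [0]
STORE_FAST i → i=0. Stack: []
LOAD_FAST i → push 0. Stack: [0]
LOAD_CONST → push 3. Stack: [0, 3]
COMPARE_OP bool(<) → 0 vs 3 = True. Stack: [True]
POP_JUMP_IF_FALSE → pop True; no jump. Stack: []
LOAD_FAST_LOAD_FAST v,b → push 0,-1. Stack: [0, -1]
BINARY_OP - → 0 - -1 = 1. Stack: [1]
STORE_FAST v → v=1. Stack: []
LOAD_FAST i → push 0. Stack: [0]
LOAD_CONST → push 1. Stack: [0, 1]
BINARY_OP + → 0 + 1 = 1. Stack: [1]
STORE_FAST i → i=1. Stack: []
LOAD_FAST i → push 1. Stack: [1]
LOAD_CONST → push 3. Stack: [1, 3]
COMPARE_OP bool(<) → 1 vs 3 = True. Stack: [True]
POP_JUMP_IF_FALSE → pop True; no jump. Stack: []
LOAD_FAST_LOAD_FAST v,b → push 1,-1. Stack: [1, -1]
BINARY_OP - → 1 - -1 = 2. Stack: [2]
STORE_FAST v → v=2. Stack: []
LOAD_FAST i → push 1. Stack: [1]
LOAD_CONST → push 1. Stack: [1, 1]
BINARY_OP + → 1 + 1 = 2. Stack: [2]
STORE_FAST i → i=2. Stack: []
LOAD_FAST i → push 2. Stack: [2]
LOAD_CONST → push 3. Stack: [2, 3]
COMPARE_OP bool(<) → 2 vs 3 = True. Stack: [True]
POP_JUMP_IF_FALSE → pop True; no jump. Stack: []
LOAD_FAST_LOAD_FAST v,b → push 2,-1. Stack: [2, -1]
BINARY_OP - → 2 - -1 = 3. Stack: [3]
STORE_FAST v → v=3. Stack: []
LOAD_FAST i → push 2. Stack: [2]
LOAD_CONST → push 1. Stack: [2, 1]
BINARY_OP + → 2 + 1 = 3. Stack: [3]
STORE_FAST i → i=3. Stack: []
LOAD_FAST i → push 3. Stack: [3]
LOAD_CONST → push 3. Stack: [3, 3]
COMPARE_OP bool(<) → 3 vs 3 = False. Stack: [False]
POP_JUMP_IF_FALSE → pop False; jump. Stack: []
LOAD_FAST v → push 3. Stack: [3]
RETURN_VALUE → return 3.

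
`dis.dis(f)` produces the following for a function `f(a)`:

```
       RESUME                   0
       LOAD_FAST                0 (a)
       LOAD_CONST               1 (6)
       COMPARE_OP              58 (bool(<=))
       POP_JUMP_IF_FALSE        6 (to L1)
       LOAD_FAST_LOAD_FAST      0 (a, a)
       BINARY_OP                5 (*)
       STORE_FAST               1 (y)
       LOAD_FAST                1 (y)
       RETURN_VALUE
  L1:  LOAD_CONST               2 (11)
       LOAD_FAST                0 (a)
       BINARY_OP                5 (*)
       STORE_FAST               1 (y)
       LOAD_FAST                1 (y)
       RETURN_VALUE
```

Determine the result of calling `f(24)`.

LOAD_FAST a → push 24. Stack: [24]
LOAD_CONST → push 6. Stack: [24, 6]
COMPARE_OP bool(<=) → 24 vs 6 = False. Stack: [False]
POP_JUMP_IF_FALSE → pop False; jump. Stack: []
LOAD_CONST → push 11. Stack: [11]
LOAD_FAST a → push 24. Stack: [11, 24]
BINARY_OP * → 11 * 24 = 264. Stack: [264]
STORE_FAST y → y=264. Stack: []
LOAD_FAST y → push 264. Stack: [264]
RETURN_VALUE → return 264.

264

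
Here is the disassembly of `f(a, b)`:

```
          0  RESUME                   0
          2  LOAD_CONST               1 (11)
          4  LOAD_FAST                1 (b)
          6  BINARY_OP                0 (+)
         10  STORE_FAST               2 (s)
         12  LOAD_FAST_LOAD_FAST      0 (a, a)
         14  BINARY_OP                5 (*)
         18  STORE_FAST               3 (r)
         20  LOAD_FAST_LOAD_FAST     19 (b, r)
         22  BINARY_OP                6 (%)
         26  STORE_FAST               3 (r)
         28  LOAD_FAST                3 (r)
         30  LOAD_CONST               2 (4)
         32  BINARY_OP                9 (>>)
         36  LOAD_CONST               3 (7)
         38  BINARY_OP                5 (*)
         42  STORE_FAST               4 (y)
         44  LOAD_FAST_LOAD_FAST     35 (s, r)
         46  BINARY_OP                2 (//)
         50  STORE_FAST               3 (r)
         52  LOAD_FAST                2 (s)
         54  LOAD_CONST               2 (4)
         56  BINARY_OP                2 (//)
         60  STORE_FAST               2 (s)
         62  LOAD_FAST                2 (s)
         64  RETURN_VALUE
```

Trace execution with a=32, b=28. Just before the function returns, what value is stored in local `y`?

LOAD_CONST → push 11. Stack: [11]
LOAD_FAST b → push 28. Stack: [11, 28]
BINARY_OP + → 11 + 28 = 39. Stack: [39]
STORE_FAST s → s=39. Stack: []
LOAD_FAST_LOAD_FAST a,a → push 32,32. Stack: [32, 32]
BINARY_OP * → 32 * 32 = 1024. Stack: [1024]
STORE_FAST r → r=1024. Stack: []
LOAD_FAST_LOAD_FAST b,r → push 28,1024. Stack: [28, 1024]
BINARY_OP % → 28 % 1024 = 28. Stack: [28]
STORE_FAST r → r=28. Stack: []
LOAD_FAST r → push 28. Stack: [28]
LOAD_CONST → push 4. Stack: [28, 4]
BINARY_OP >> → 28 >> 4 = 1. Stack: [1]
LOAD_CONST → push 7. Stack: [1, 7]
BINARY_OP * → 1 * 7 = 7. Stack: [7]
STORE_FAST y → y=7. Stack: []
LOAD_FAST_LOAD_FAST s,r → push 39,28. Stack: [39, 28]
BINARY_OP // → 39 // 28 = 1. Stack: [1]
STORE_FAST r → r=1. Stack: []
LOAD_FAST s → push 39. Stack: [39]
LOAD_CONST → push 4. Stack: [39, 4]
BINARY_OP // → 39 // 4 = 9. Stack: [9]
STORE_FAST s → s=9. Stack: []
LOAD_FAST s → push 9. Stack: [9]
RETURN_VALUE → return 9.

7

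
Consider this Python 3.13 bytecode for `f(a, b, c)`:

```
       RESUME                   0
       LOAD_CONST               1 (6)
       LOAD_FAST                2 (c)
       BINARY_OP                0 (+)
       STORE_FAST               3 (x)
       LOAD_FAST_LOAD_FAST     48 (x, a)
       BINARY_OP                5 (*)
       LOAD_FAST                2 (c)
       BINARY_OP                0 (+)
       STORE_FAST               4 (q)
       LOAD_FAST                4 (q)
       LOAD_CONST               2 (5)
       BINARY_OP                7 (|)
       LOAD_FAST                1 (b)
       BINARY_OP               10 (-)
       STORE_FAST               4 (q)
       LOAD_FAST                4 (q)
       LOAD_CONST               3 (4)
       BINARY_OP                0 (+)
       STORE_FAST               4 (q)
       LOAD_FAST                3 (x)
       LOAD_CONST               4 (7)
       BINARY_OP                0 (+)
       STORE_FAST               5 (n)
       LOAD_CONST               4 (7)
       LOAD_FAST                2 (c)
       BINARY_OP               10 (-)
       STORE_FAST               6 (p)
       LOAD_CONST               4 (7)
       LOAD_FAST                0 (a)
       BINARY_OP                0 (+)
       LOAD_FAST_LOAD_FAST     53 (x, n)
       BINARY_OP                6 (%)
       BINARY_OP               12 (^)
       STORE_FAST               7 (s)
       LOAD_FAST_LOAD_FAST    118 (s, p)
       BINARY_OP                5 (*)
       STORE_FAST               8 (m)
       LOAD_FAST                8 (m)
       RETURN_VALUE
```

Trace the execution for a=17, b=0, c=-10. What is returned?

LOAD_CONST → push 6. Stack: [6]
LOAD_FAST c → push -10. Stack: [6, -10]
BINARY_OP + → 6 + -10 = -4. Stack: [-4]
STORE_FAST x → x=-4. Stack: []
LOAD_FAST_LOAD_FAST x,a → push -4,17. Stack: [-4, 17]
BINARY_OP * → -4 * 17 = -68. Stack: [-68]
LOAD_FAST c → push -10. Stack: [-68, -10]
BINARY_OP + → -68 + -10 = -78. Stack: [-78]
STORE_FAST q → q=-78. Stack: []
LOAD_FAST q → push -78. Stack: [-78]
LOAD_CONST → push 5. Stack: [-78, 5]
BINARY_OP | → -78 | 5 = -73. Stack: [-73]
LOAD_FAST b → push 0. Stack: [-73, 0]
BINARY_OP - → -73 - 0 = -73. Stack: [-73]
STORE_FAST q → q=-73. Stack: []
LOAD_FAST q → push -73. Stack: [-73]
LOAD_CONST → push 4. Stack: [-73, 4]
BINARY_OP + → -73 + 4 = -69. Stack: [-69]
STORE_FAST q → q=-69. Stack: []
LOAD_FAST x → push -4. Stack: [-4]
LOAD_CONST → push 7. Stack: [-4, 7]
BINARY_OP + → -4 + 7 = 3. Stack: [3]
STORE_FAST n → n=3. Stack: []
LOAD_CONST → push 7. Stack: [7]
LOAD_FAST c → push -10. Stack: [7, -10]
BINARY_OP - → 7 - -10 = 17. Stack: [17]
STORE_FAST p → p=17. Stack: []
LOAD_CONST → push 7. Stack: [7]
LOAD_FAST a → push 17. Stack: [7, 17]
BINARY_OP + → 7 + 17 = 24. Stack: [24]
LOAD_FAST_LOAD_FAST x,n → push -4,3. Stack: [24, -4, 3]
BINARY_OP % → -4 % 3 = 2. Stack: [24, 2]
BINARY_OP ^ → 24 ^ 2 = 26. Stack: [26]
STORE_FAST s → s=26. Stack: []
LOAD_FAST_LOAD_FAST s,p → push 26,17. Stack: [26, 17]
BINARY_OP * → 26 * 17 = 442. Stack: [442]
STORE_FAST m → m=442. Stack: []
LOAD_FAST m → push 442. Stack: [442]
RETURN_VALUE → return 442.

442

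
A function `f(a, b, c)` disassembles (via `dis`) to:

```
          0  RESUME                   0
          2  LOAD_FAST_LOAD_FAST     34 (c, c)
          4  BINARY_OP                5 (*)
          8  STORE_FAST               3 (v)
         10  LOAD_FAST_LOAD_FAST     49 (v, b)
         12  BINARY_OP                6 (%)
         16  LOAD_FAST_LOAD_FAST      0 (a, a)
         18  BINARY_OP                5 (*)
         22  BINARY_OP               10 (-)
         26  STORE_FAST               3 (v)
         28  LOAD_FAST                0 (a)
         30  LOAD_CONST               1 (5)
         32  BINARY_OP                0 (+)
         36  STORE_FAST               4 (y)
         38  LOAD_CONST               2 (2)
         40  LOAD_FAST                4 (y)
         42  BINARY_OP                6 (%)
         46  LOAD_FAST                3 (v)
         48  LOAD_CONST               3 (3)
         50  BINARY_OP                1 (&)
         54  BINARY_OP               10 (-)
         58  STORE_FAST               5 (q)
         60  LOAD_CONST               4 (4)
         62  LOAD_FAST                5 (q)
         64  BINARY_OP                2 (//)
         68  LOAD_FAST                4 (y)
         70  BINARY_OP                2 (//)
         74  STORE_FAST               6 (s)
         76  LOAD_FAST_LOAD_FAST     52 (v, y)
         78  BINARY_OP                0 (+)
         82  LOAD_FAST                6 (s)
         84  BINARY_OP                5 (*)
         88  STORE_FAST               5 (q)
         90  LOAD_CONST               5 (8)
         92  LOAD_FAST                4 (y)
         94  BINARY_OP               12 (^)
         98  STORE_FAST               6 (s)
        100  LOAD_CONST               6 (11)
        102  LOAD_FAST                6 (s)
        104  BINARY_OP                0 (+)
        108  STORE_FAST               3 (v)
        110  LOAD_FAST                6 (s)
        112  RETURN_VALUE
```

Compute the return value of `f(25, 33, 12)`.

LOAD_FAST_LOAD_FAST c,c → push 12,12. Stack: [12, 12]
BINARY_OP * → 12 * 12 = 144. Stack: [144]
STORE_FAST v → v=144. Stack: []
LOAD_FAST_LOAD_FAST v,b → push 144,33. Stack: [144, 33]
BINARY_OP % → 144 % 33 = 12. Stack: [12]
LOAD_FAST_LOAD_FAST a,a → push 25,25. Stack: [12, 25, 25]
BINARY_OP * → 25 * 25 = 625. Stack: [12, 625]
BINARY_OP - → 12 - 625 = -613. Stack: [-613]
STORE_FAST v → v=-613. Stack: []
LOAD_FAST a → push 25. Stack: [25]
LOAD_CONST → push 5. Stack: [25, 5]
BINARY_OP + → 25 + 5 = 30. Stack: [30]
STORE_FAST y → y=30. Stack: []
LOAD_CONST → push 2. Stack: [2]
LOAD_FAST y → push 30. Stack: [2, 30]
BINARY_OP % → 2 % 30 = 2. Stack: [2]
LOAD_FAST v → push -613. Stack: [2, -613]
LOAD_CONST → push 3. Stack: [2, -613, 3]
BINARY_OP & → -613 & 3 = 3. Stack: [2, 3]
BINARY_OP - → 2 - 3 = -1. Stack: [-1]
STORE_FAST q → q=-1. Stack: []
LOAD_CONST → push 4. Stack: [4]
LOAD_FAST q → push -1. Stack: [4, -1]
BINARY_OP // → 4 // -1 = -4. Stack: [-4]
LOAD_FAST y → push 30. Stack: [-4, 30]
BINARY_OP // → -4 // 30 = -1. Stack: [-1]
STORE_FAST s → s=-1. Stack: []
LOAD_FAST_LOAD_FAST v,y → push -613,30. Stack: [-613, 30]
BINARY_OP + → -613 + 30 = -583. Stack: [-583]
LOAD_FAST s → push -1. Stack: [-583, -1]
BINARY_OP * → -583 * -1 = 583. Stack: [583]
STORE_FAST q → q=583. Stack: []
LOAD_CONST → push 8. Stack: [8]
LOAD_FAST y → push 30. Stack: [8, 30]
BINARY_OP ^ → 8 ^ 30 = 22. Stack: [22]
STORE_FAST s → s=22. Stack: []
LOAD_CONST → push 11. Stack: [11]
LOAD_FAST s → push 22. Stack: [11, 22]
BINARY_OP + → 11 + 22 = 33. Stack: [33]
STORE_FAST v → v=33. Stack: []
LOAD_FAST s → push 22. Stack: [22]
RETURN_VALUE → return 22.

22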